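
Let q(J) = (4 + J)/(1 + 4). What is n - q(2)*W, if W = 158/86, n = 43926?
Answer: 9443616/215 ≈ 43924.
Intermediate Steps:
W = 79/43 (W = 158*(1/86) = 79/43 ≈ 1.8372)
q(J) = ⅘ + J/5 (q(J) = (4 + J)/5 = (4 + J)*(⅕) = ⅘ + J/5)
n - q(2)*W = 43926 - (⅘ + (⅕)*2)*79/43 = 43926 - (⅘ + ⅖)*79/43 = 43926 - 6*79/(5*43) = 43926 - 1*474/215 = 43926 - 474/215 = 9443616/215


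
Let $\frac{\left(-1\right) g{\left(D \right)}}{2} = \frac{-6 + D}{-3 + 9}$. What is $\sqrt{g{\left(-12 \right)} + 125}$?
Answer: $\sqrt{131} \approx 11.446$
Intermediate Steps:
$g{\left(D \right)} = 2 - \frac{D}{3}$ ($g{\left(D \right)} = - 2 \frac{-6 + D}{-3 + 9} = - 2 \frac{-6 + D}{6} = - 2 \left(-6 + D\right) \frac{1}{6} = - 2 \left(-1 + \frac{D}{6}\right) = 2 - \frac{D}{3}$)
$\sqrt{g{\left(-12 \right)} + 125} = \sqrt{\left(2 - -4\right) + 125} = \sqrt{\left(2 + 4\right) + 125} = \sqrt{6 + 125} = \sqrt{131}$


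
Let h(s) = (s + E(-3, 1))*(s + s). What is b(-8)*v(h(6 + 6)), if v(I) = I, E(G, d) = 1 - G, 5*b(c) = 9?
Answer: 3456/5 ≈ 691.20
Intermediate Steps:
b(c) = 9/5 (b(c) = (1/5)*9 = 9/5)
h(s) = 2*s*(4 + s) (h(s) = (s + (1 - 1*(-3)))*(s + s) = (s + (1 + 3))*(2*s) = (s + 4)*(2*s) = (4 + s)*(2*s) = 2*s*(4 + s))
b(-8)*v(h(6 + 6)) = 9*(2*(6 + 6)*(4 + (6 + 6)))/5 = 9*(2*12*(4 + 12))/5 = 9*(2*12*16)/5 = (9/5)*384 = 3456/5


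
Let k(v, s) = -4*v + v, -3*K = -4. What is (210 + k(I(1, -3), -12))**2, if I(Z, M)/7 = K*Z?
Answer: 33124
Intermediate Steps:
K = 4/3 (K = -1/3*(-4) = 4/3 ≈ 1.3333)
I(Z, M) = 28*Z/3 (I(Z, M) = 7*(4*Z/3) = 28*Z/3)
k(v, s) = -3*v
(210 + k(I(1, -3), -12))**2 = (210 - 28)**2 = 182**2 = 33124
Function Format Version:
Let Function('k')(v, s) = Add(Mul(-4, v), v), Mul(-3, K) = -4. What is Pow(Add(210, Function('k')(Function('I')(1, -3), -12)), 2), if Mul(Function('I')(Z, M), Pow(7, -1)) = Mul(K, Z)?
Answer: 33124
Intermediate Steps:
K = Rational(4, 3) (K = Mul(Rational(-1, 3), -4) = Rational(4, 3) ≈ 1.3333)
Function('I')(Z, M) = Mul(Rational(28, 3), Z) (Function('I')(Z, M) = Mul(7, Mul(Rational(4, 3), Z)) = Mul(Rational(28, 3), Z))
Function('k')(v, s) = Mul(-3, v)
Pow(Add(210, Function('k')(Function('I')(1, -3), -12)), 2) = Pow(Add(210, Mul(-3, Mul(Rational(28, 3), 1))), 2) = Pow(Add(210, Mul(-3, Rational(28, 3))), 2) = Pow(Add(210, -28), 2) = Pow(182, 2) = 33124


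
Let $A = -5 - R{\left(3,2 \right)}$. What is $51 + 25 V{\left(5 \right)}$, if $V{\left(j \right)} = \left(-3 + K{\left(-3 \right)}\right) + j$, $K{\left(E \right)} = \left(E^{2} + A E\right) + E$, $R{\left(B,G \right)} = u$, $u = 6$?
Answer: $1076$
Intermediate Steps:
$R{\left(B,G \right)} = 6$
$A = -11$ ($A = -5 - 6 = -11$)
$K{\left(E \right)} = E^{2} - 10 E$ ($K{\left(E \right)} = \left(E^{2} - 11 E\right) + E = E^{2} - 10 E$)
$V{\left(j \right)} = 36 + j$ ($V{\left(j \right)} = \left(-3 - 3 \left(-10 - 3\right)\right) + j = \left(-3 - -39\right) + j = \left(-3 + 39\right) + j = 36 + j$)
$51 + 25 V{\left(5 \right)} = 51 + 25 \left(36 + 5\right) = 51 + 25 \cdot 41 = 51 + 1025 = 1076$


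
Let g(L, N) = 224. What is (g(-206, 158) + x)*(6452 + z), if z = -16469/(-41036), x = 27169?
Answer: 7253138838213/41036 ≈ 1.7675e+8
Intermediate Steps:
z = 16469/41036 (z = -16469*(-1/41036) = 16469/41036 ≈ 0.40133)
(g(-206, 158) + x)*(6452 + z) = (224 + 27169)*(6452 + 16469/41036) = 27393*(264780741/41036) = 7253138838213/41036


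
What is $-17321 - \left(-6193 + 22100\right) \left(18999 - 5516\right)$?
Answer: $-214491402$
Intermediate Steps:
$-17321 - \left(-6193 + 22100\right) \left(18999 - 5516\right) = -17321 - 15907 \cdot 13483 = -17321 - 214474081 = -214491402$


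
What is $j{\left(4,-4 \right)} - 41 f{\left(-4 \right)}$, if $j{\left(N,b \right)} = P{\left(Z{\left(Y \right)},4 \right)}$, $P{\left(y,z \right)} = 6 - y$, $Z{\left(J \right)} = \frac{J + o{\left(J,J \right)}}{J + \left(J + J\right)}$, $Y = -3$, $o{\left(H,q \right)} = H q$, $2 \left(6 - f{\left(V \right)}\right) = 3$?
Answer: $- \frac{1067}{6} \approx -177.83$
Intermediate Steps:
$f{\left(V \right)} = \frac{9}{2}$ ($f{\left(V \right)} = 6 - \frac{3}{2} = \frac{9}{2}$)
$Z{\left(J \right)} = \frac{J + J^{2}}{3 J}$ ($Z{\left(J \right)} = \frac{J + J J}{J + \left(J + J\right)} = \frac{J + J^{2}}{J + 2 J} = \frac{J + J^{2}}{3 J}$)
$j{\left(N,b \right)} = \frac{20}{3}$ ($j{\left(N,b \right)} = 6 - \left(\frac{1}{3} + \frac{1}{3} \left(-3\right)\right) = 6 - \left(\frac{1}{3} - 1\right) = 6 - - \frac{2}{3} = 6 + \frac{2}{3} = \frac{20}{3}$)
$j{\left(4,-4 \right)} - 41 f{\left(-4 \right)} = \frac{20}{3} - \frac{369}{2} = - \frac{1067}{6}$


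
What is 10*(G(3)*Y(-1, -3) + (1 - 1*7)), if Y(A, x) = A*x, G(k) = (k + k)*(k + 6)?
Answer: 1560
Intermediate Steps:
G(k) = 2*k*(6 + k) (G(k) = (2*k)*(6 + k) = 2*k*(6 + k))
10*(G(3)*Y(-1, -3) + (1 - 1*7)) = 10*((2*3*(6 + 3))*(-1*(-3)) + (1 - 1*7)) = 10*((2*3*9)*3 + (1 - 7)) = 10*(54*3 - 6) = 10*(162 - 6) = 10*156 = 1560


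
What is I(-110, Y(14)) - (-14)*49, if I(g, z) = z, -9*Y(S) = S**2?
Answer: 5978/9 ≈ 664.22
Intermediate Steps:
Y(S) = -S**2/9
I(-110, Y(14)) - (-14)*49 = -1/9*14**2 - (-14)*49 = -1/9*196 - 1*(-686) = -196/9 + 686 = 5978/9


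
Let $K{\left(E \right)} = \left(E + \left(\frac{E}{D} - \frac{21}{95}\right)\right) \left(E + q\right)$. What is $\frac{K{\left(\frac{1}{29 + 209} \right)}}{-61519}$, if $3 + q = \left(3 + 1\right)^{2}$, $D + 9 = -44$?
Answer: $\frac{80455763}{1754537505826} \approx 4.5856 \cdot 10^{-5}$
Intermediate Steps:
$D = -53$ ($D = -9 - 44 = -53$)
$q = 13$ ($q = -3 + \left(3 + 1\right)^{2} = -3 + 4^{2} = -3 + 16 = 13$)
$K{\left(E \right)} = \left(13 + E\right) \left(- \frac{21}{95} + \frac{52 E}{53}\right)$ ($K{\left(E \right)} = \left(E + \left(\frac{E}{-53} - \frac{21}{95}\right)\right) \left(E + 13\right) = \left(E + \left(E \left(- \frac{1}{53}\right) - \frac{21}{95}\right)\right) \left(13 + E\right) = \left(E - \left(\frac{21}{95} + \frac{E}{53}\right)\right) \left(13 + E\right) = \left(- \frac{21}{95} + \frac{52 E}{53}\right) \left(13 + E\right) = \left(13 + E\right) \left(- \frac{21}{95} + \frac{52 E}{53}\right)$)
$\frac{K{\left(\frac{1}{29 + 209} \right)}}{-61519} = \frac{- \frac{273}{95} + \frac{52 \left(\frac{1}{29 + 209}\right)^{2}}{53} + \frac{63107}{5035 \left(29 + 209\right)}}{-61519} = \left(- \frac{273}{95} + \frac{52 \left(\frac{1}{238}\right)^{2}}{53} + \frac{63107}{5035 \cdot 238}\right) \left(- \frac{1}{61519}\right) = \left(- \frac{273}{95} + \frac{52}{53 \cdot 56644} + \frac{63107}{5035} \cdot \frac{1}{238}\right) \left(- \frac{1}{61519}\right) = \left(- \frac{273}{95} + \frac{52}{53} \cdot \frac{1}{56644} + \frac{63107}{1198330}\right) \left(- \frac{1}{61519}\right) = \left(- \frac{273}{95} + \frac{13}{750533} + \frac{63107}{1198330}\right) \left(- \frac{1}{61519}\right) = \left(- \frac{80455763}{28520254}\right) \left(- \frac{1}{61519}\right) = \frac{80455763}{1754537505826}$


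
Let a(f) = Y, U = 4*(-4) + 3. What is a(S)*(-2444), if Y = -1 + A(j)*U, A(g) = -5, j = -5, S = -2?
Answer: -156416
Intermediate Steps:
U = -13 (U = -16 + 3 = -13)
Y = 64 (Y = -1 - 5*(-13) = -1 + 65 = 64)
a(f) = 64
a(S)*(-2444) = 64*(-2444) = -156416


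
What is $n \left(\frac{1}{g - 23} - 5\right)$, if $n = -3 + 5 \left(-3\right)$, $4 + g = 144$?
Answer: $\frac{1168}{13} \approx 89.846$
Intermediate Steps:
$g = 140$ ($g = -4 + 144 = 140$)
$n = -18$ ($n = -3 - 15 = -18$)
$n \left(\frac{1}{g - 23} - 5\right) = - 18 \left(\frac{1}{140 - 23} - 5\right) = - 18 \left(\frac{1}{117} - 5\right) = \left(-18\right) \left(- \frac{584}{117}\right) = \frac{1168}{13}$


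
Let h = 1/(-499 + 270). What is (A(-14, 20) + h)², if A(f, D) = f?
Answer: 10284849/52441 ≈ 196.12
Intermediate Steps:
h = -1/229 (h = 1/(-229) = -1/229 ≈ -0.0043668)
(A(-14, 20) + h)² = (-14 - 1/229)² = (-3207/229)² = 10284849/52441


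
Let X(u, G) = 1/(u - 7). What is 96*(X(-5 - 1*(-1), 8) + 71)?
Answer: 74880/11 ≈ 6807.3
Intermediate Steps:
X(u, G) = 1/(-7 + u)
96*(X(-5 - 1*(-1), 8) + 71) = 96*(1/(-7 + (-5 - 1*(-1))) + 71) = 96*(1/(-7 + (-5 + 1)) + 71) = 96*(1/(-7 - 4) + 71) = 96*(1/(-11) + 71) = 96*(-1/11 + 71) = 96*(780/11) = 74880/11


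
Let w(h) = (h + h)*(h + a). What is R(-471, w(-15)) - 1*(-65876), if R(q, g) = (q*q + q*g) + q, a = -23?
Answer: -249694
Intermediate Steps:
w(h) = 2*h*(-23 + h) (w(h) = (h + h)*(h - 23) = (2*h)*(-23 + h) = 2*h*(-23 + h))
R(q, g) = q + q² + g*q (R(q, g) = (q² + g*q) + q = q + q² + g*q)
R(-471, w(-15)) - 1*(-65876) = -471*(1 + 2*(-15)*(-23 - 15) - 471) - 1*(-65876) = -471*(1 + 2*(-15)*(-38) - 471) + 65876 = -471*(1 + 1140 - 471) + 65876 = -471*670 + 65876 = -315570 + 65876 = -249694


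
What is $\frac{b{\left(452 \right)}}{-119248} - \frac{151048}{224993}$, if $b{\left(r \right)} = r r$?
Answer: $- \frac{3998696361}{1676872829} \approx -2.3846$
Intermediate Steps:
$b{\left(r \right)} = r^{2}$
$\frac{b{\left(452 \right)}}{-119248} - \frac{151048}{224993} = \frac{452^{2}}{-119248} - \frac{151048}{224993} = 204304 \left(- \frac{1}{119248}\right) - \frac{151048}{224993} = - \frac{12769}{7453} - \frac{151048}{224993} = - \frac{3998696361}{1676872829}$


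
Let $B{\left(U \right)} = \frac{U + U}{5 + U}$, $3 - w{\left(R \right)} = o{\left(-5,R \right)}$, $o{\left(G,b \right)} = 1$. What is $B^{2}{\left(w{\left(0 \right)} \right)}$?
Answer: $\frac{16}{49} \approx 0.32653$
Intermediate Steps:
$w{\left(R \right)} = 2$ ($w{\left(R \right)} = 3 - 1 = 2$)
$B{\left(U \right)} = \frac{2 U}{5 + U}$
$B^{2}{\left(w{\left(0 \right)} \right)} = \left(2 \cdot 2 \frac{1}{5 + 2}\right)^{2} = \left(2 \cdot 2 \cdot \frac{1}{7}\right)^{2} = \left(\frac{4}{7}\right)^{2} = \frac{16}{49}$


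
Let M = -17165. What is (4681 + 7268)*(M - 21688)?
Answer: -464254497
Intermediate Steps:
(4681 + 7268)*(M - 21688) = (4681 + 7268)*(-17165 - 21688) = 11949*(-38853) = -464254497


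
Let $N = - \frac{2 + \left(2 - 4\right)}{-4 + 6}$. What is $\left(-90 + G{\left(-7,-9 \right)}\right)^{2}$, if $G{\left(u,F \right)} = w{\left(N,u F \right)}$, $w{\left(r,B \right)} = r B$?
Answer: $8100$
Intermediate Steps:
$N = 0$ ($N = - \frac{2 + \left(2 - 4\right)}{2} = - \frac{2 - 2}{2} = - \frac{0}{2} = \left(-1\right) 0 = 0$)
$w{\left(r,B \right)} = B r$
$G{\left(u,F \right)} = 0$ ($G{\left(u,F \right)} = u F 0 = F u 0 = 0$)
$\left(-90 + G{\left(-7,-9 \right)}\right)^{2} = \left(-90 + 0\right)^{2} = \left(-90\right)^{2} = 8100$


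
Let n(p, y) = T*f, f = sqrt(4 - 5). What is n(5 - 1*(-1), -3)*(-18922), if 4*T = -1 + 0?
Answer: 9461*I/2 ≈ 4730.5*I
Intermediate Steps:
T = -1/4 (T = (-1 + 0)/4 = (1/4)*(-1) = -1/4 ≈ -0.25000)
f = I (f = sqrt(-1) = I ≈ 1.0*I)
n(p, y) = -I/4
n(5 - 1*(-1), -3)*(-18922) = -I/4*(-18922) = 9461*I/2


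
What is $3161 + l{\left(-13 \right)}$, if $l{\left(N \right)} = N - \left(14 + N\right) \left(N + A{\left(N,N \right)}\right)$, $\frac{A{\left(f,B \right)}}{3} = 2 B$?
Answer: $3239$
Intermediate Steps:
$A{\left(f,B \right)} = 6 B$ ($A{\left(f,B \right)} = 3 \cdot 2 B = 6 B$)
$l{\left(N \right)} = N - 7 N \left(14 + N\right)$ ($l{\left(N \right)} = N - \left(14 + N\right) \left(N + 6 N\right) = N - \left(14 + N\right) 7 N = N - 7 N \left(14 + N\right)$)
$3161 + l{\left(-13 \right)} = 3161 - 13 \left(-97 - -91\right) = 3161 - 13 \left(-97 + 91\right) = 3161 - -78 = 3161 + 78 = 3239$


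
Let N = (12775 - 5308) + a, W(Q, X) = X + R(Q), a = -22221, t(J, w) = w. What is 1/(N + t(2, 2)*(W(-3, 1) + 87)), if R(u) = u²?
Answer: -1/14560 ≈ -6.8681e-5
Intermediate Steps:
W(Q, X) = X + Q²
N = -14754 (N = (12775 - 5308) - 22221 = 7467 - 22221 = -14754)
1/(N + t(2, 2)*(W(-3, 1) + 87)) = 1/(-14754 + 2*((1 + (-3)²) + 87)) = 1/(-14754 + 2*((1 + 9) + 87)) = 1/(-14754 + 2*(10 + 87)) = 1/(-14754 + 2*97) = 1/(-14754 + 194) = 1/(-14560) = -1/14560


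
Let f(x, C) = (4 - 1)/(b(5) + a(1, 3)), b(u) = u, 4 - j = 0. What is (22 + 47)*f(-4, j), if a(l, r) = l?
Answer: 69/2 ≈ 34.500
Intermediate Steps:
j = 4 (j = 4 - 1*0 = 4 + 0 = 4)
f(x, C) = ½ (f(x, C) = (4 - 1)/(5 + 1) = 3/6 = 3*(⅙) = ½)
(22 + 47)*f(-4, j) = (22 + 47)*(½) = 69*(½) = 69/2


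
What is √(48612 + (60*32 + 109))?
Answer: √50641 ≈ 225.04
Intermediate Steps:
√(48612 + (60*32 + 109)) = √(48612 + (1920 + 109)) = √(48612 + 2029) = √50641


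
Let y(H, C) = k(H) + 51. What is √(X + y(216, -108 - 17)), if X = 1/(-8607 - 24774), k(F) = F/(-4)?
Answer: 4*I*√23214631/11127 ≈ 1.7321*I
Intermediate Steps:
k(F) = -F/4 (k(F) = F*(-¼) = -F/4)
y(H, C) = 51 - H/4 (y(H, C) = -H/4 + 51 = 51 - H/4)
X = -1/33381 (X = 1/(-33381) = -1/33381 ≈ -2.9957e-5)
√(X + y(216, -108 - 17)) = √(-1/33381 + (51 - ¼*216)) = √(-1/33381 + (51 - 54)) = √(-1/33381 - 3) = √(-100144/33381) = 4*I*√23214631/11127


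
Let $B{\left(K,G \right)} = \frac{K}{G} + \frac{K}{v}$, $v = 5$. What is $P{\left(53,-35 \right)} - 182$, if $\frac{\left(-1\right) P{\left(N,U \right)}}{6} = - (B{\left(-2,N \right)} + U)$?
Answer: $- \frac{104576}{265} \approx -394.63$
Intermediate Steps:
$B{\left(K,G \right)} = \frac{K}{5} + \frac{K}{G}$ ($B{\left(K,G \right)} = \frac{K}{G} + \frac{K}{5} = \frac{K}{5} + \frac{K}{G}$)
$P{\left(N,U \right)} = - \frac{12}{5} - \frac{12}{N} + 6 U$ ($P{\left(N,U \right)} = - 6 \left(- (\left(\frac{1}{5} \left(-2\right) - \frac{2}{N}\right) + U)\right) = - 6 \left(- (\left(- \frac{2}{5} - \frac{2}{N}\right) + U)\right) = - 6 \left(- (- \frac{2}{5} + U - \frac{2}{N})\right) = - 6 \left(\frac{2}{5} - U + \frac{2}{N}\right) = - \frac{12}{5} - \frac{12}{N} + 6 U$)
$P{\left(53,-35 \right)} - 182 = \left(- \frac{12}{5} - \frac{12}{53} + 6 \left(-35\right)\right) - 182 = \left(- \frac{12}{5} - \frac{12}{53} - 210\right) - 182 = - \frac{56346}{265} - 182 = - \frac{104576}{265}$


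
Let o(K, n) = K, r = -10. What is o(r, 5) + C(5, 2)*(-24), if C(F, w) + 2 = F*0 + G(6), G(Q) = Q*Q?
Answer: -826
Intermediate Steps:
G(Q) = Q²
C(F, w) = 34 (C(F, w) = -2 + (F*0 + 6²) = -2 + (0 + 36) = -2 + 36 = 34)
o(r, 5) + C(5, 2)*(-24) = -10 + 34*(-24) = -10 - 816 = -826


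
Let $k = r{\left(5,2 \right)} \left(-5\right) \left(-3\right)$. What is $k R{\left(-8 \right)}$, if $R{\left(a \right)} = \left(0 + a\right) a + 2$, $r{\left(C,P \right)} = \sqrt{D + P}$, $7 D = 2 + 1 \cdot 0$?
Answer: $\frac{3960 \sqrt{7}}{7} \approx 1496.7$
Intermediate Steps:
$D = \frac{2}{7}$ ($D = \frac{2 + 1 \cdot 0}{7} = \frac{2 + 0}{7} = \frac{1}{7} \cdot 2 = \frac{2}{7} \approx 0.28571$)
$r{\left(C,P \right)} = \sqrt{\frac{2}{7} + P}$
$R{\left(a \right)} = 2 + a^{2}$ ($R{\left(a \right)} = a a + 2 = a^{2} + 2 = 2 + a^{2}$)
$k = \frac{60 \sqrt{7}}{7}$ ($k = \frac{\sqrt{14 + 49 \cdot 2}}{7} \left(-5\right) \left(-3\right) = \frac{\sqrt{14 + 98}}{7} \left(-5\right) \left(-3\right) = \frac{\sqrt{112}}{7} \left(-5\right) \left(-3\right) = \frac{4 \sqrt{7}}{7} \left(-5\right) \left(-3\right) = - \frac{20 \sqrt{7}}{7} \left(-3\right) = \frac{60 \sqrt{7}}{7} \approx 22.678$)
$k R{\left(-8 \right)} = \frac{60 \sqrt{7}}{7} \left(2 + \left(-8\right)^{2}\right) = \frac{60 \sqrt{7}}{7} \left(2 + 64\right) = \frac{60 \sqrt{7}}{7} \cdot 66 = \frac{3960 \sqrt{7}}{7}$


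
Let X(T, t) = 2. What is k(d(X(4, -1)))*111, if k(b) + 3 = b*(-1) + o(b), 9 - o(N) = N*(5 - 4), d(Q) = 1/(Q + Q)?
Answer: 1221/2 ≈ 610.50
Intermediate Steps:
d(Q) = 1/(2*Q)
o(N) = 9 - N (o(N) = 9 - N*(5 - 4) = 9 - N)
k(b) = 6 - 2*b (k(b) = -3 + (b*(-1) + (9 - b)) = -3 + (-b + (9 - b)) = -3 + (9 - 2*b) = 6 - 2*b)
k(d(X(4, -1)))*111 = (6 - 1/2)*111 = (6 - 2*¼)*111 = (6 - ½)*111 = (11/2)*111 = 1221/2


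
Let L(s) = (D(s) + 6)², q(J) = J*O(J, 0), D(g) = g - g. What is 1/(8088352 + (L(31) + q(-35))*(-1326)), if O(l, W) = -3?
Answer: 1/7901386 ≈ 1.2656e-7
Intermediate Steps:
D(g) = 0
q(J) = -3*J (q(J) = J*(-3) = -3*J)
L(s) = 36 (L(s) = (0 + 6)² = 6² = 36)
1/(8088352 + (L(31) + q(-35))*(-1326)) = 1/(8088352 + (36 - 3*(-35))*(-1326)) = 1/(8088352 + (36 + 105)*(-1326)) = 1/(8088352 + 141*(-1326)) = 1/(8088352 - 186966) = 1/7901386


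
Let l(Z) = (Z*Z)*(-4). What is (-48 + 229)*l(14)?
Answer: -141904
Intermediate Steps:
l(Z) = -4*Z² (l(Z) = Z²*(-4) = -4*Z²)
(-48 + 229)*l(14) = (-48 + 229)*(-4*14²) = 181*(-4*196) = 181*(-784) = -141904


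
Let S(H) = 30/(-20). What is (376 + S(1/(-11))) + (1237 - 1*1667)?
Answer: -111/2 ≈ -55.500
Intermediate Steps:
S(H) = -3/2 (S(H) = 30*(-1/20) = -3/2)
(376 + S(1/(-11))) + (1237 - 1*1667) = (376 - 3/2) + (1237 - 1*1667) = 749/2 + (1237 - 1667) = 749/2 - 430 = -111/2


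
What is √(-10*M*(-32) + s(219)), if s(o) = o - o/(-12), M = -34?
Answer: I*√42571/2 ≈ 103.16*I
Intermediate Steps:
s(o) = 13*o/12 (s(o) = o - o*(-1)/12 = o - (-1)*o/12 = o + o/12 = 13*o/12)
√(-10*M*(-32) + s(219)) = √(-10*(-34)*(-32) + (13/12)*219) = √(340*(-32) + 949/4) = √(-10880 + 949/4) = √(-42571/4) = I*√42571/2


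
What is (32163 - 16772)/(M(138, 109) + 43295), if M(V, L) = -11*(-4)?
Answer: 15391/43339 ≈ 0.35513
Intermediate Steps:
M(V, L) = 44
(32163 - 16772)/(M(138, 109) + 43295) = (32163 - 16772)/(44 + 43295) = 15391/43339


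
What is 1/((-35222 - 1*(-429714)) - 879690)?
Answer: -1/485198 ≈ -2.0610e-6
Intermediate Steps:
1/((-35222 - 1*(-429714)) - 879690) = 1/((-35222 + 429714) - 879690) = 1/(394492 - 879690) = 1/(-485198) = -1/485198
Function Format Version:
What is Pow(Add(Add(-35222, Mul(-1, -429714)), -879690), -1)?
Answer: Rational(-1, 485198) ≈ -2.0610e-6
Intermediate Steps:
Pow(Add(Add(-35222, Mul(-1, -429714)), -879690), -1) = Pow(Add(Add(-35222, 429714), -879690), -1) = Pow(Add(394492, -879690), -1) = Pow(-485198, -1) = Rational(-1, 485198)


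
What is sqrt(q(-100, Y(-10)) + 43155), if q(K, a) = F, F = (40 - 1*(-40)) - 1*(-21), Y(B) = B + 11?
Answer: 2*sqrt(10814) ≈ 207.98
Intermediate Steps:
Y(B) = 11 + B
F = 101 (F = (40 + 40) + 21 = 80 + 21 = 101)
q(K, a) = 101
sqrt(q(-100, Y(-10)) + 43155) = sqrt(101 + 43155) = sqrt(43256) = 2*sqrt(10814)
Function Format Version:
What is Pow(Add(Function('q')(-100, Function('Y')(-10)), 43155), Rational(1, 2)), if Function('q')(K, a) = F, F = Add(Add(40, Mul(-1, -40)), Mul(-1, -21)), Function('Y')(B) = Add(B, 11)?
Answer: Mul(2, Pow(10814, Rational(1, 2))) ≈ 207.98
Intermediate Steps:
Function('Y')(B) = Add(11, B)
F = 101 (F = Add(Add(40, 40), 21) = Add(80, 21) = 101)
Function('q')(K, a) = 101
Pow(Add(Function('q')(-100, Function('Y')(-10)), 43155), Rational(1, 2)) = Pow(Add(101, 43155), Rational(1, 2)) = Pow(43256, Rational(1, 2)) = Mul(2, Pow(10814, Rational(1, 2)))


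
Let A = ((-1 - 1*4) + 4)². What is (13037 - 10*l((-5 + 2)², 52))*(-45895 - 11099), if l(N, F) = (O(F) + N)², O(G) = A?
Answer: -686036778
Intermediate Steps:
A = 1 (A = ((-1 - 4) + 4)² = (-5 + 4)² = (-1)² = 1)
O(G) = 1
l(N, F) = (1 + N)²
(13037 - 10*l((-5 + 2)², 52))*(-45895 - 11099) = (13037 - 10*(1 + (-5 + 2)²)²)*(-45895 - 11099) = (13037 - 10*(1 + (-3)²)²)*(-56994) = (13037 - 10*(1 + 9)²)*(-56994) = (13037 - 10*10²)*(-56994) = (13037 - 10*100)*(-56994) = (13037 - 1000)*(-56994) = 12037*(-56994) = -686036778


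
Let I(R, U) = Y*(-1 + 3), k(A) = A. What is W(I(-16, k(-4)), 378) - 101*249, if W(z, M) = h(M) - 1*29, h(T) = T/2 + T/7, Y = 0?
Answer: -24935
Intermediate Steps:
h(T) = 9*T/14 (h(T) = T*(1/2) + T*(1/7) = T/2 + T/7 = 9*T/14)
I(R, U) = 0 (I(R, U) = 0*(-1 + 3) = 0*2 = 0)
W(z, M) = -29 + 9*M/14 (W(z, M) = 9*M/14 - 1*29 = 9*M/14 - 29 = -29 + 9*M/14)
W(I(-16, k(-4)), 378) - 101*249 = (-29 + (9/14)*378) - 101*249 = (-29 + 243) - 1*25149 = 214 - 25149 = -24935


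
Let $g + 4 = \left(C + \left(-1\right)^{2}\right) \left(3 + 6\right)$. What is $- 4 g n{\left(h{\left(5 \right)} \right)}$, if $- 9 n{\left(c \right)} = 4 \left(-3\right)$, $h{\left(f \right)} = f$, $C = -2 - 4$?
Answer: $\frac{784}{3} \approx 261.33$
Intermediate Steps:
$C = -6$
$n{\left(c \right)} = \frac{4}{3}$ ($n{\left(c \right)} = - \frac{4 \left(-3\right)}{9} = \left(- \frac{1}{9}\right) \left(-12\right) = \frac{4}{3}$)
$g = -49$ ($g = -4 + \left(-6 + \left(-1\right)^{2}\right) \left(3 + 6\right) = -4 + \left(-6 + 1\right) 9 = -4 - 45 = -49$)
$- 4 g n{\left(h{\left(5 \right)} \right)} = \left(-4\right) \left(-49\right) \frac{4}{3} = 196 \cdot \frac{4}{3} = \frac{784}{3}$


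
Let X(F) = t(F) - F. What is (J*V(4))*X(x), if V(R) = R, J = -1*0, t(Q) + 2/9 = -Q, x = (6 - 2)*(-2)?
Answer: 0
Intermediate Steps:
x = -8 (x = 4*(-2) = -8)
t(Q) = -2/9 - Q
J = 0
X(F) = -2/9 - 2*F (X(F) = (-2/9 - F) - F = -2/9 - 2*F)
(J*V(4))*X(x) = (0*4)*(-2/9 - 2*(-8)) = 0*(-2/9 + 16) = 0*(142/9) = 0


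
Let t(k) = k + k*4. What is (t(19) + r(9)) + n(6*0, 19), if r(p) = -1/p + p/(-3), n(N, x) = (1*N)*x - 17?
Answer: 674/9 ≈ 74.889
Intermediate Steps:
n(N, x) = -17 + N*x (n(N, x) = N*x - 17 = -17 + N*x)
t(k) = 5*k (t(k) = k + 4*k = 5*k)
r(p) = -1/p - p/3 (r(p) = -1/p + p*(-⅓) = -1/p - p/3)
(t(19) + r(9)) + n(6*0, 19) = (5*19 + (-1/9 - ⅓*9)) + (-17 + (6*0)*19) = (95 + (-1*⅑ - 3)) + (-17 + 0*19) = (95 + (-⅑ - 3)) + (-17 + 0) = (95 - 28/9) - 17 = 827/9 - 17 = 674/9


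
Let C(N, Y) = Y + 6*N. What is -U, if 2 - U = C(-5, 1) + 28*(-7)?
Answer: -227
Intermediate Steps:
U = 227 (U = 2 - ((1 + 6*(-5)) + 28*(-7)) = 2 - ((1 - 30) - 196) = 2 - (-29 - 196) = 2 - 1*(-225) = 2 + 225 = 227)
-U = -1*227 = -227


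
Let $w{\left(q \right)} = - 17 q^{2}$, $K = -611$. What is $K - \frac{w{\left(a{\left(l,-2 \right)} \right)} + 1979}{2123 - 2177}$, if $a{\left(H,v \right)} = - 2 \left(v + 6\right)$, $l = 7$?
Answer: $- \frac{1189}{2} \approx -594.5$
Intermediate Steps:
$a{\left(H,v \right)} = -12 - 2 v$ ($a{\left(H,v \right)} = - 2 \left(6 + v\right) = -12 - 2 v$)
$K - \frac{w{\left(a{\left(l,-2 \right)} \right)} + 1979}{2123 - 2177} = -611 - \frac{- 17 \left(-12 - -4\right)^{2} + 1979}{2123 - 2177} = -611 - \frac{- 17 \left(-12 + 4\right)^{2} + 1979}{-54} = -611 - \left(- 17 \left(-8\right)^{2} + 1979\right) \left(- \frac{1}{54}\right) = -611 - \left(\left(-17\right) 64 + 1979\right) \left(- \frac{1}{54}\right) = -611 - \left(-1088 + 1979\right) \left(- \frac{1}{54}\right) = -611 - 891 \left(- \frac{1}{54}\right) = -611 - - \frac{33}{2} = -611 + \frac{33}{2} = - \frac{1189}{2}$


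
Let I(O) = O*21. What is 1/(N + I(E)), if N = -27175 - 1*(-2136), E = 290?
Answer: -1/18949 ≈ -5.2773e-5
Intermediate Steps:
I(O) = 21*O
N = -25039 (N = -27175 + 2136 = -25039)
1/(N + I(E)) = 1/(-25039 + 21*290) = 1/(-25039 + 6090) = 1/(-18949) = -1/18949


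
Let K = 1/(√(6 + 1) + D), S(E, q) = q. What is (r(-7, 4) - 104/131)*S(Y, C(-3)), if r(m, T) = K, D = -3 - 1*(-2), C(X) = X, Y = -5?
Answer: 493/262 - √7/2 ≈ 0.55880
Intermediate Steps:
D = -1 (D = -3 + 2 = -1)
K = 1/(-1 + √7) (K = 1/(√(6 + 1) - 1) = 1/(√7 - 1) = 1/(-1 + √7) ≈ 0.60763)
r(m, T) = ⅙ + √7/6
(r(-7, 4) - 104/131)*S(Y, C(-3)) = ((⅙ + √7/6) - 104/131)*(-3) = (-493/786 + √7/6)*(-3) = 493/262 - √7/2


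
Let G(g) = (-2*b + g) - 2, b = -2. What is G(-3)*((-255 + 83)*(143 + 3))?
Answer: 25112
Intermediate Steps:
G(g) = 2 + g (G(g) = (-2*(-2) + g) - 2 = (4 + g) - 2 = 2 + g)
G(-3)*((-255 + 83)*(143 + 3)) = (2 - 3)*((-255 + 83)*(143 + 3)) = -(-172)*146 = -1*(-25112) = 25112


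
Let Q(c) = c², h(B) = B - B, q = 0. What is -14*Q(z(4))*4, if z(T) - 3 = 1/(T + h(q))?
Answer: -1183/2 ≈ -591.50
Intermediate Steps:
h(B) = 0
z(T) = 3 + 1/T (z(T) = 3 + 1/(T + 0) = 3 + 1/T)
-14*Q(z(4))*4 = -14*(3 + 1/4)²*4 = -14*(3 + ¼)²*4 = -14*(13/4)²*4 = -14*169/16*4 = -1183/8*4 = -1183/2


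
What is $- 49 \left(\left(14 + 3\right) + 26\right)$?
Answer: $-2107$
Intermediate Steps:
$- 49 \left(\left(14 + 3\right) + 26\right) = - 49 \left(17 + 26\right) = \left(-49\right) 43 = -2107$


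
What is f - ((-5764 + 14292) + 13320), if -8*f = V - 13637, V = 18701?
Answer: -22481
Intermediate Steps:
f = -633 (f = -(18701 - 13637)/8 = -⅛*5064 = -633)
f - ((-5764 + 14292) + 13320) = -633 - ((-5764 + 14292) + 13320) = -633 - (8528 + 13320) = -633 - 1*21848 = -633 - 21848 = -22481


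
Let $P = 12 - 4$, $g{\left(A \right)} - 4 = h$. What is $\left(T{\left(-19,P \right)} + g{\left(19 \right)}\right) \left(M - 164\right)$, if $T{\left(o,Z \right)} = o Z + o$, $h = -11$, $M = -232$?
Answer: $70488$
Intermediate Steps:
$g{\left(A \right)} = -7$ ($g{\left(A \right)} = 4 - 11 = -7$)
$P = 8$
$T{\left(o,Z \right)} = o + Z o$ ($T{\left(o,Z \right)} = Z o + o = o + Z o$)
$\left(T{\left(-19,P \right)} + g{\left(19 \right)}\right) \left(M - 164\right) = \left(- 19 \left(1 + 8\right) - 7\right) \left(-232 - 164\right) = \left(\left(-19\right) 9 - 7\right) \left(-396\right) = \left(-171 - 7\right) \left(-396\right) = \left(-178\right) \left(-396\right) = 70488$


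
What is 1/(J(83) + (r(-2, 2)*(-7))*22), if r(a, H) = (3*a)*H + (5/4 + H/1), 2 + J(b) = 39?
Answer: 2/2769 ≈ 0.00072228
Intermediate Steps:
J(b) = 37 (J(b) = -2 + 39 = 37)
r(a, H) = 5/4 + H + 3*H*a (r(a, H) = 3*H*a + (5*(¼) + H*1) = 3*H*a + (5/4 + H) = 5/4 + H + 3*H*a)
1/(J(83) + (r(-2, 2)*(-7))*22) = 1/(37 + ((5/4 + 2 + 3*2*(-2))*(-7))*22) = 1/(37 + ((5/4 + 2 - 12)*(-7))*22) = 1/(37 - 35/4*(-7)*22) = 1/(37 + (245/4)*22) = 1/(37 + 2695/2) = 1/(2769/2) = 2/2769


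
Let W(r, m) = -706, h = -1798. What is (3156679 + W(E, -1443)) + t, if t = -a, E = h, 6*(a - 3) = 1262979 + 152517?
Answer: 2920054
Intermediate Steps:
a = 235919 (a = 3 + (1262979 + 152517)/6 = 3 + (1/6)*1415496 = 3 + 235916 = 235919)
E = -1798
t = -235919 (t = -1*235919 = -235919)
(3156679 + W(E, -1443)) + t = (3156679 - 706) - 235919 = 3155973 - 235919 = 2920054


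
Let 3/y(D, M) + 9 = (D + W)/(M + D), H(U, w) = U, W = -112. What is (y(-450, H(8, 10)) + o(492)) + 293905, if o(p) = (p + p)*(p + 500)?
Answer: 2169215701/1708 ≈ 1.2700e+6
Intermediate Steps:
y(D, M) = 3/(-9 + (-112 + D)/(D + M)) (y(D, M) = 3/(-9 + (D - 112)/(M + D)) = 3/(-9 + (-112 + D)/(D + M)))
o(p) = 2*p*(500 + p) (o(p) = (2*p)*(500 + p) = 2*p*(500 + p))
(y(-450, H(8, 10)) + o(492)) + 293905 = (3*(-1*(-450) - 1*8)/(112 + 8*(-450) + 9*8) + 2*492*(500 + 492)) + 293905 = (3*(450 - 8)/(112 - 3600 + 72) + 2*492*992) + 293905 = (3*442/(-3416) + 976128) + 293905 = (3*(-1/3416)*442 + 976128) + 293905 = (-663/1708 + 976128) + 293905 = 1667225961/1708 + 293905 = 2169215701/1708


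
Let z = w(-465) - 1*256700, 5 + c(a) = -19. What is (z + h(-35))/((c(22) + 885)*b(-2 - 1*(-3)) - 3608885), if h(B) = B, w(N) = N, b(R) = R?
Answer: 32150/451003 ≈ 0.071286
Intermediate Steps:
c(a) = -24 (c(a) = -5 - 19 = -24)
z = -257165 (z = -465 - 1*256700 = -465 - 256700 = -257165)
(z + h(-35))/((c(22) + 885)*b(-2 - 1*(-3)) - 3608885) = (-257165 - 35)/((-24 + 885)*(-2 - 1*(-3)) - 3608885) = -257200/(861*(-2 + 3) - 3608885) = -257200/(861*1 - 3608885) = -257200/(861 - 3608885) = -257200/(-3608024) = -257200*(-1/3608024) = 32150/451003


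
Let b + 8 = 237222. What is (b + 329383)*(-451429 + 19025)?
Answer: -244998809188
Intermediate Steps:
b = 237214 (b = -8 + 237222 = 237214)
(b + 329383)*(-451429 + 19025) = (237214 + 329383)*(-451429 + 19025) = 566597*(-432404) = -244998809188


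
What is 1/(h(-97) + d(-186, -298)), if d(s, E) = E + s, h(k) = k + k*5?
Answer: -1/1066 ≈ -0.00093809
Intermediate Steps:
h(k) = 6*k (h(k) = k + 5*k = 6*k)
1/(h(-97) + d(-186, -298)) = 1/(6*(-97) + (-298 - 186)) = 1/(-582 - 484) = 1/(-1066) = -1/1066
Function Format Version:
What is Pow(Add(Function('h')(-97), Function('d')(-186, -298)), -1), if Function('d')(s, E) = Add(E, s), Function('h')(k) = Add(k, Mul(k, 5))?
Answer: Rational(-1, 1066) ≈ -0.00093809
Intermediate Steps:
Function('h')(k) = Mul(6, k) (Function('h')(k) = Add(k, Mul(5, k)) = Mul(6, k))
Pow(Add(Function('h')(-97), Function('d')(-186, -298)), -1) = Pow(Add(Mul(6, -97), Add(-298, -186)), -1) = Pow(Add(-582, -484), -1) = Pow(-1066, -1) = Rational(-1, 1066)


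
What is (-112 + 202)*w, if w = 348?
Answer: 31320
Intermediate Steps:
(-112 + 202)*w = (-112 + 202)*348 = 90*348 = 31320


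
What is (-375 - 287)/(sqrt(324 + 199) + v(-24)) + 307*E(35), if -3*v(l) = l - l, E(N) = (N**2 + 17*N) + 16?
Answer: 563652 - 662*sqrt(523)/523 ≈ 5.6362e+5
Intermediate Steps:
E(N) = 16 + N**2 + 17*N
v(l) = 0 (v(l) = -(l - l)/3 = -1/3*0 = 0)
(-375 - 287)/(sqrt(324 + 199) + v(-24)) + 307*E(35) = (-375 - 287)/(sqrt(324 + 199) + 0) + 307*(16 + 35**2 + 17*35) = -662/(sqrt(523) + 0) + 307*(16 + 1225 + 595) = -662*sqrt(523)/523 + 307*1836 = -662*sqrt(523)/523 + 563652 = 563652 - 662*sqrt(523)/523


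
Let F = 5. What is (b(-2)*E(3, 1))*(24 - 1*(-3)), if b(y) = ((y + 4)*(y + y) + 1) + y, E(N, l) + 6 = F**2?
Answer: -4617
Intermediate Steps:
E(N, l) = 19 (E(N, l) = -6 + 5**2 = -6 + 25 = 19)
b(y) = 1 + y + 2*y*(4 + y) (b(y) = ((4 + y)*(2*y) + 1) + y = (2*y*(4 + y) + 1) + y = (1 + 2*y*(4 + y)) + y = 1 + y + 2*y*(4 + y))
(b(-2)*E(3, 1))*(24 - 1*(-3)) = ((1 + 2*(-2)**2 + 9*(-2))*19)*(24 - 1*(-3)) = ((1 + 2*4 - 18)*19)*(24 + 3) = ((1 + 8 - 18)*19)*27 = -9*19*27 = -171*27 = -4617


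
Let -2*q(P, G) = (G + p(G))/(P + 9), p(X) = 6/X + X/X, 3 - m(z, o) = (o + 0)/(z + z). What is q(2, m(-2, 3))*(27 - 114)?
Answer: 11049/440 ≈ 25.111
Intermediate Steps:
m(z, o) = 3 - o/(2*z) (m(z, o) = 3 - (o + 0)/(z + z) = 3 - o/(2*z))
p(X) = 1 + 6/X (p(X) = 6/X + 1 = 1 + 6/X)
q(P, G) = -(G + (6 + G)/G)/(2*(9 + P)) (q(P, G) = -(G + (6 + G)/G)/(2*(P + 9)) = -(G + (6 + G)/G)/(2*(9 + P)))
q(2, m(-2, 3))*(27 - 114) = ((-6 - (3 - ½*3/(-2)) - (3 - ½*3/(-2))²)/(2*(3 - ½*3/(-2))*(9 + 2)))*(27 - 114) = ((½)*(-6 - (3 - ½*3*(-½)) - (3 - ½*3*(-½))²)/((3 - ½*3*(-½))*11))*(-87) = ((½)*(1/11)*(-6 - (3 + ¾) - (3 + ¾)²)/(3 + ¾))*(-87) = ((½)*(1/11)*(-6 - 1*15/4 - (15/4)²)/(15/4))*(-87) = ((½)*(4/15)*(1/11)*(-6 - 15/4 - 1*225/16))*(-87) = ((½)*(4/15)*(1/11)*(-6 - 15/4 - 225/16))*(-87) = ((½)*(4/15)*(1/11)*(-381/16))*(-87) = -127/440*(-87) = 11049/440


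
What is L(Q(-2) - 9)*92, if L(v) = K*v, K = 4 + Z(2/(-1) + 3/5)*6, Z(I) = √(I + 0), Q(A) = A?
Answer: -4048 - 6072*I*√35/5 ≈ -4048.0 - 7184.5*I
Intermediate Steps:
Z(I) = √I
K = 4 + 6*I*√35/5 (K = 4 + √(2/(-1) + 3/5)*6 = 4 + √(2*(-1) + 3*(⅕))*6 = 4 + √(-2 + ⅗)*6 = 4 + √(-7/5)*6 = 4 + (I*√35/5)*6 = 4 + 6*I*√35/5 ≈ 4.0 + 7.0993*I)
L(v) = v*(4 + 6*I*√35/5) (L(v) = (4 + 6*I*√35/5)*v = v*(4 + 6*I*√35/5))
L(Q(-2) - 9)*92 = (2*(-2 - 9)*(10 + 3*I*√35)/5)*92 = ((⅖)*(-11)*(10 + 3*I*√35))*92 = (-44 - 66*I*√35/5)*92 = -4048 - 6072*I*√35/5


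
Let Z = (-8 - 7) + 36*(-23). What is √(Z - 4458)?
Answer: 3*I*√589 ≈ 72.808*I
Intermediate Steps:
Z = -843 (Z = -15 - 828 = -843)
√(Z - 4458) = √(-843 - 4458) = √(-5301) = 3*I*√589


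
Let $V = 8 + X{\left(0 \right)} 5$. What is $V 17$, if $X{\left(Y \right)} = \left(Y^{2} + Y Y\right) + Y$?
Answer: $136$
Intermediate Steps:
$X{\left(Y \right)} = Y + 2 Y^{2}$ ($X{\left(Y \right)} = \left(Y^{2} + Y^{2}\right) + Y = 2 Y^{2} + Y = Y + 2 Y^{2}$)
$V = 8$ ($V = 8 + 0 \left(1 + 2 \cdot 0\right) 5 = 8 + 0 \left(1 + 0\right) 5 = 8 + 0 \cdot 1 \cdot 5 = 8 + 0 \cdot 5 = 8 + 0 = 8$)
$V 17 = 8 \cdot 17 = 136$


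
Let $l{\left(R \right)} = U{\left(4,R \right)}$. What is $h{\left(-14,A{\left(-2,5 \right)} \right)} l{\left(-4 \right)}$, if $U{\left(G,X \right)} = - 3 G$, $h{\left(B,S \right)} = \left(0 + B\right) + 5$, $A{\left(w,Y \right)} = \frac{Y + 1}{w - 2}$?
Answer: $108$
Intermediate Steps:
$A{\left(w,Y \right)} = \frac{1 + Y}{-2 + w}$
$h{\left(B,S \right)} = 5 + B$ ($h{\left(B,S \right)} = B + 5 = 5 + B$)
$l{\left(R \right)} = -12$ ($l{\left(R \right)} = \left(-3\right) 4 = -12$)
$h{\left(-14,A{\left(-2,5 \right)} \right)} l{\left(-4 \right)} = \left(5 - 14\right) \left(-12\right) = \left(-9\right) \left(-12\right) = 108$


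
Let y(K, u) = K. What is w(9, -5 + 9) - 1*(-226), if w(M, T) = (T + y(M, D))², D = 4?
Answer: 395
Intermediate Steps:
w(M, T) = (M + T)² (w(M, T) = (T + M)² = (M + T)²)
w(9, -5 + 9) - 1*(-226) = (9 + (-5 + 9))² - 1*(-226) = (9 + 4)² + 226 = 13² + 226 = 169 + 226 = 395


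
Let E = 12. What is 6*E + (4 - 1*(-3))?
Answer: 79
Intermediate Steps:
6*E + (4 - 1*(-3)) = 6*12 + (4 - 1*(-3)) = 72 + (4 + 3) = 72 + 7 = 79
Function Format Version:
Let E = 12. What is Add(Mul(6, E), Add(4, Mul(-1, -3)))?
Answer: 79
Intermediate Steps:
Add(Mul(6, E), Add(4, Mul(-1, -3))) = Add(Mul(6, 12), Add(4, Mul(-1, -3))) = Add(72, Add(4, 3)) = Add(72, 7) = 79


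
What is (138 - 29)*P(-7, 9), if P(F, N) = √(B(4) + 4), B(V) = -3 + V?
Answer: 109*√5 ≈ 243.73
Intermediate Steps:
P(F, N) = √5 (P(F, N) = √((-3 + 4) + 4) = √(1 + 4) = √5)
(138 - 29)*P(-7, 9) = (138 - 29)*√5 = 109*√5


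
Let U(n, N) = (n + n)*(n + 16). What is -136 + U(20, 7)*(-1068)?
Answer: -1538056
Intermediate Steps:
U(n, N) = 2*n*(16 + n) (U(n, N) = (2*n)*(16 + n) = 2*n*(16 + n))
-136 + U(20, 7)*(-1068) = -136 + (2*20*(16 + 20))*(-1068) = -136 + (2*20*36)*(-1068) = -136 + 1440*(-1068) = -136 - 1537920 = -1538056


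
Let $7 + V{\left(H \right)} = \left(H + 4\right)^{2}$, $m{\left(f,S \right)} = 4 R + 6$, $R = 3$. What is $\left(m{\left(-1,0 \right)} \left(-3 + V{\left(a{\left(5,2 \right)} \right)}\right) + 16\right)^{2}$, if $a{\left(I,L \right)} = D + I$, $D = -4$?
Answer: $81796$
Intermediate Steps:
$a{\left(I,L \right)} = -4 + I$
$m{\left(f,S \right)} = 18$ ($m{\left(f,S \right)} = 4 \cdot 3 + 6 = 12 + 6 = 18$)
$V{\left(H \right)} = -7 + \left(4 + H\right)^{2}$ ($V{\left(H \right)} = -7 + \left(H + 4\right)^{2} = -7 + \left(4 + H\right)^{2}$)
$\left(m{\left(-1,0 \right)} \left(-3 + V{\left(a{\left(5,2 \right)} \right)}\right) + 16\right)^{2} = \left(18 \left(-3 - \left(7 - \left(4 + \left(-4 + 5\right)\right)^{2}\right)\right) + 16\right)^{2} = \left(18 \left(-3 - \left(7 - \left(4 + 1\right)^{2}\right)\right) + 16\right)^{2} = \left(18 \left(-3 - \left(7 - 5^{2}\right)\right) + 16\right)^{2} = \left(18 \left(-3 + \left(-7 + 25\right)\right) + 16\right)^{2} = \left(18 \left(-3 + 18\right) + 16\right)^{2} = \left(18 \cdot 15 + 16\right)^{2} = \left(270 + 16\right)^{2} = 286^{2} = 81796$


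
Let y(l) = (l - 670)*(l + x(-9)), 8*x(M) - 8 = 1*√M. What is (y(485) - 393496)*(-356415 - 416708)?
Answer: 373732296938 + 429083265*I/8 ≈ 3.7373e+11 + 5.3635e+7*I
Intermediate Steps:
x(M) = 1 + √M/8 (x(M) = 1 + (1*√M)/8 = 1 + √M/8)
y(l) = (-670 + l)*(1 + l + 3*I/8) (y(l) = (l - 670)*(l + (1 + √(-9)/8)) = (-670 + l)*(l + (1 + (3*I)/8)) = (-670 + l)*(l + (1 + 3*I/8)) = (-670 + l)*(1 + l + 3*I/8))
(y(485) - 393496)*(-356415 - 416708) = ((-670 + 485² - 1005*I/4 + (3/8)*485*(-1784 + I)) - 393496)*(-356415 - 416708) = ((-670 + 235225 - 1005*I/4 + (-324465 + 1455*I/8)) - 393496)*(-773123) = ((-89910 - 555*I/8) - 393496)*(-773123) = (-483406 - 555*I/8)*(-773123) = 373732296938 + 429083265*I/8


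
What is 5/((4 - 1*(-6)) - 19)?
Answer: -5/9 ≈ -0.55556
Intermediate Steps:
5/((4 - 1*(-6)) - 19) = 5/((4 + 6) - 19) = 5/(10 - 19) = 5/(-9) = -1/9*5 = -5/9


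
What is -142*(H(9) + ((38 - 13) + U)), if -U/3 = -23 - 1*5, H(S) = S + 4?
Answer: -17324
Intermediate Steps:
H(S) = 4 + S
U = 84 (U = -3*(-23 - 1*5) = -3*(-23 - 5) = -3*(-28) = 84)
-142*(H(9) + ((38 - 13) + U)) = -142*((4 + 9) + ((38 - 13) + 84)) = -142*(13 + (25 + 84)) = -142*(13 + 109) = -142*122 = -17324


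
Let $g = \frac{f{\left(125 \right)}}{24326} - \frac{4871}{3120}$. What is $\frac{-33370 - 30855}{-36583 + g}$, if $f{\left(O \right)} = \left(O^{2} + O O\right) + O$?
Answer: $\frac{2437246266000}{1388282471453} \approx 1.7556$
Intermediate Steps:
$f{\left(O \right)} = O + 2 O^{2}$ ($f{\left(O \right)} = \left(O^{2} + O^{2}\right) + O = 2 O^{2} + O = O + 2 O^{2}$)
$g = - \frac{10300973}{37948560}$ ($g = \frac{125 \left(1 + 2 \cdot 125\right)}{24326} - \frac{4871}{3120} = 125 \left(1 + 250\right) \frac{1}{24326} - \frac{4871}{3120} = 125 \cdot 251 \cdot \frac{1}{24326} - \frac{4871}{3120} = 31375 \cdot \frac{1}{24326} - \frac{4871}{3120} = \frac{31375}{24326} - \frac{4871}{3120} = - \frac{10300973}{37948560} \approx -0.27145$)
$\frac{-33370 - 30855}{-36583 + g} = \frac{-33370 - 30855}{-36583 - \frac{10300973}{37948560}} = - \frac{64225}{- \frac{1388282471453}{37948560}} = \left(-64225\right) \left(- \frac{37948560}{1388282471453}\right) = \frac{2437246266000}{1388282471453}$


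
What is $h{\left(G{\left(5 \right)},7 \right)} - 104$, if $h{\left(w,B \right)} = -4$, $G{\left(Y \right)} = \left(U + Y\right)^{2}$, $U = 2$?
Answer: $-108$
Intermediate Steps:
$G{\left(Y \right)} = \left(2 + Y\right)^{2}$
$h{\left(G{\left(5 \right)},7 \right)} - 104 = -4 - 104 = -108$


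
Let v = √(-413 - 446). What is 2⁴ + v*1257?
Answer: 16 + 1257*I*√859 ≈ 16.0 + 36841.0*I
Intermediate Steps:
v = I*√859 (v = √(-859) = I*√859 ≈ 29.309*I)
2⁴ + v*1257 = 2⁴ + (I*√859)*1257 = 16 + 1257*I*√859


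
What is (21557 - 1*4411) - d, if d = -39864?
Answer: 57010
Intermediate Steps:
(21557 - 1*4411) - d = (21557 - 1*4411) - 1*(-39864) = (21557 - 4411) + 39864 = 17146 + 39864 = 57010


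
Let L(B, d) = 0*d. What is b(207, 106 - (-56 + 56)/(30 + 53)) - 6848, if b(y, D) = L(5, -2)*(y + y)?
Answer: -6848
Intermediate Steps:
L(B, d) = 0
b(y, D) = 0 (b(y, D) = 0*(y + y) = 0*(2*y) = 0)
b(207, 106 - (-56 + 56)/(30 + 53)) - 6848 = 0 - 6848 = -6848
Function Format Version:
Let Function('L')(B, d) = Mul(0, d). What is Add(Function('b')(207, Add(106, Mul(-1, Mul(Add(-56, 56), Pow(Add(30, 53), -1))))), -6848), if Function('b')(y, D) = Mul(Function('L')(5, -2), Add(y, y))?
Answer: -6848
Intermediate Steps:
Function('L')(B, d) = 0
Function('b')(y, D) = 0 (Function('b')(y, D) = Mul(0, Add(y, y)) = Mul(0, Mul(2, y)) = 0)
Add(Function('b')(207, Add(106, Mul(-1, Mul(Add(-56, 56), Pow(Add(30, 53), -1))))), -6848) = Add(0, -6848) = -6848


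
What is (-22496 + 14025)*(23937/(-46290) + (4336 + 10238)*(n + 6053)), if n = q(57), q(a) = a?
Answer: -11639131655374091/15430 ≈ -7.5432e+11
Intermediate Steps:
n = 57
(-22496 + 14025)*(23937/(-46290) + (4336 + 10238)*(n + 6053)) = (-22496 + 14025)*(23937/(-46290) + (4336 + 10238)*(57 + 6053)) = -8471*(23937*(-1/46290) + 14574*6110) = -8471*(-7979/15430 + 89047140) = -8471*1373997362221/15430 = -11639131655374091/15430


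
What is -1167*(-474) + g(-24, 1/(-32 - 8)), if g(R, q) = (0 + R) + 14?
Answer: 553148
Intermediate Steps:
g(R, q) = 14 + R (g(R, q) = R + 14 = 14 + R)
-1167*(-474) + g(-24, 1/(-32 - 8)) = -1167*(-474) + (14 - 24) = 553158 - 10 = 553148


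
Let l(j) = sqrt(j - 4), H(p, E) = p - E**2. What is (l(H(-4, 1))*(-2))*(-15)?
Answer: 90*I ≈ 90.0*I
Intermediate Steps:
l(j) = sqrt(-4 + j)
(l(H(-4, 1))*(-2))*(-15) = (sqrt(-4 + (-4 - 1*1**2))*(-2))*(-15) = (sqrt(-4 + (-4 - 1*1))*(-2))*(-15) = (sqrt(-4 + (-4 - 1))*(-2))*(-15) = (sqrt(-4 - 5)*(-2))*(-15) = (sqrt(-9)*(-2))*(-15) = ((3*I)*(-2))*(-15) = -6*I*(-15) = 90*I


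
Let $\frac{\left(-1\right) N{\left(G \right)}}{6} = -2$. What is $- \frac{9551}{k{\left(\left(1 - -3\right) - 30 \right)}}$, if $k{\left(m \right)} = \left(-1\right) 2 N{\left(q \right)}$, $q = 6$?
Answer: $\frac{9551}{24} \approx 397.96$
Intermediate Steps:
$N{\left(G \right)} = 12$ ($N{\left(G \right)} = \left(-6\right) \left(-2\right) = 12$)
$k{\left(m \right)} = -24$ ($k{\left(m \right)} = \left(-1\right) 2 \cdot 12 = \left(-2\right) 12 = -24$)
$- \frac{9551}{k{\left(\left(1 - -3\right) - 30 \right)}} = - \frac{9551}{-24} = \left(-9551\right) \left(- \frac{1}{24}\right) = \frac{9551}{24}$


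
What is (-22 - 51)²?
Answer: 5329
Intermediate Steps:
(-22 - 51)² = (-73)² = 5329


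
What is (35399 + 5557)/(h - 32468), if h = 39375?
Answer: 40956/6907 ≈ 5.9296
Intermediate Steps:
(35399 + 5557)/(h - 32468) = (35399 + 5557)/(39375 - 32468) = 40956/6907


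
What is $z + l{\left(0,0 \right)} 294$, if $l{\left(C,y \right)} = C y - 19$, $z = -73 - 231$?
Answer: $-5890$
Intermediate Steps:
$z = -304$ ($z = -73 - 231 = -304$)
$l{\left(C,y \right)} = -19 + C y$
$z + l{\left(0,0 \right)} 294 = -304 + \left(-19 + 0 \cdot 0\right) 294 = -304 + \left(-19 + 0\right) 294 = -304 - 5586 = -5890$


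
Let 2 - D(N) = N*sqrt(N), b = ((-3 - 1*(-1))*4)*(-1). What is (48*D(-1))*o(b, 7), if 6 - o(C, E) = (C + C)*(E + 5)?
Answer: -17856 - 8928*I ≈ -17856.0 - 8928.0*I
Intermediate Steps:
b = 8 (b = ((-3 + 1)*4)*(-1) = -2*4*(-1) = -8*(-1) = 8)
o(C, E) = 6 - 2*C*(5 + E) (o(C, E) = 6 - (C + C)*(E + 5) = 6 - 2*C*(5 + E))
D(N) = 2 - N**(3/2) (D(N) = 2 - N*sqrt(N) = 2 - N**(3/2))
(48*D(-1))*o(b, 7) = (48*(2 - (-1)**(3/2)))*(6 - 10*8 - 2*8*7) = (48*(2 - (-1)*I))*(6 - 80 - 112) = (48*(2 + I))*(-186) = (96 + 48*I)*(-186) = -17856 - 8928*I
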